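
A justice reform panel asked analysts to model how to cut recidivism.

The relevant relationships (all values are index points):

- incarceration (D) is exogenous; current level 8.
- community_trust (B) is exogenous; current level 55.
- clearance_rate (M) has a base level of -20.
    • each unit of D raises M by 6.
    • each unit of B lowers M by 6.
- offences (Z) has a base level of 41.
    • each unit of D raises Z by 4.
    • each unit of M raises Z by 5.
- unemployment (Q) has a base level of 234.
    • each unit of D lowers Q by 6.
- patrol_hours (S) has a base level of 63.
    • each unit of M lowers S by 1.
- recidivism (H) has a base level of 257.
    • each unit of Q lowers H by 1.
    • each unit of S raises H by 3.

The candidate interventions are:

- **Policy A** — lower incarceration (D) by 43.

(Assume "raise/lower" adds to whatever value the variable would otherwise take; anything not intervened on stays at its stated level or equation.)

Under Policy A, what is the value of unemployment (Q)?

Policy A (D − 43):
  D = 8 − 43 = -35
  Q = 234 − 6·(-35) = 444

444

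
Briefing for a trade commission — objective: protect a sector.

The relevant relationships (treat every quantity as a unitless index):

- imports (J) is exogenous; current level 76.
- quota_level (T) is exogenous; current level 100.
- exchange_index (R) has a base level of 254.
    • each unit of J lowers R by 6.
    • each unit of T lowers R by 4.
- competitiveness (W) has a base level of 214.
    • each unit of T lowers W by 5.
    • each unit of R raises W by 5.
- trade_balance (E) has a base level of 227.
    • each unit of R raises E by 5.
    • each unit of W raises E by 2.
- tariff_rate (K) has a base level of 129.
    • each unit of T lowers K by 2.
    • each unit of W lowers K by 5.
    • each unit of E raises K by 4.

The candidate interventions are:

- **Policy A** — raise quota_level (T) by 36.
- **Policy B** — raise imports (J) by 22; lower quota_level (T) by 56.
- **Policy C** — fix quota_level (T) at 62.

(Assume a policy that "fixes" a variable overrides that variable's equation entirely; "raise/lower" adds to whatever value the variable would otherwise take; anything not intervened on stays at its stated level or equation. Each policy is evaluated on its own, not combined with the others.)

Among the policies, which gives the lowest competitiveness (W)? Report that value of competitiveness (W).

Policy A (T + 36):
  J = 76
  T = 100 + 36 = 136
  R = 254 − 6·76 − 4·136 = -746
  W = 214 − 5·136 + 5·(-746) = -4196
Policy B (J + 22, T − 56):
  J = 76 + 22 = 98
  T = 100 − 56 = 44
  R = 254 − 6·98 − 4·44 = -510
  W = 214 − 5·44 + 5·(-510) = -2556
Policy C (T := 62):
  J = 76
  T = 62
  R = 254 − 6·76 − 4·62 = -450
  W = 214 − 5·62 + 5·(-450) = -2346
Comparing — Policy A: W=-4196, Policy B: W=-2556, Policy C: W=-2346. Lowest is -4196 (Policy A).

-4196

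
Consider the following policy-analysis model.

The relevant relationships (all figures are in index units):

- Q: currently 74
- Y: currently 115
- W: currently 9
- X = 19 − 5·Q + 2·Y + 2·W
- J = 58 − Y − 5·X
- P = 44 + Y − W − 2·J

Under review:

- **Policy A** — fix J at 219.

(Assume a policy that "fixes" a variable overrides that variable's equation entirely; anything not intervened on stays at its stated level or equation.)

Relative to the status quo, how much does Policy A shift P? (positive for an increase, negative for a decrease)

Baseline:
  Q = 74
  Y = 115
  W = 9
  X = 19 − 5·74 + 2·115 + 2·9 = -103
  J = 58 − 115 − 5·(-103) = 458
  P = 44 + 115 − 9 − 2·458 = -766
Policy A (J := 219):
  Q = 74
  Y = 115
  W = 9
  X = 19 − 5·74 + 2·115 + 2·9 = -103
  J = 219
  P = 44 + 115 − 9 − 2·219 = -288
Change in P: -288 − (-766) = 478

478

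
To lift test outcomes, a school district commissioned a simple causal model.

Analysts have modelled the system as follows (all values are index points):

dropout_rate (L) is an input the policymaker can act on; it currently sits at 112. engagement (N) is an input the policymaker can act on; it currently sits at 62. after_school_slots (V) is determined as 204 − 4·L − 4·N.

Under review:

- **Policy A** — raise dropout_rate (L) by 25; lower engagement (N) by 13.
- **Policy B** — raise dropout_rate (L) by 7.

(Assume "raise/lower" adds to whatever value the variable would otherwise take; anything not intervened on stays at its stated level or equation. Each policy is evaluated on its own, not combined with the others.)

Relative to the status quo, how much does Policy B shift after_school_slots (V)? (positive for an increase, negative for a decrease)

-28

Baseline:
  L = 112
  N = 62
  V = 204 − 4·112 − 4·62 = -492
Policy B (L + 7):
  L = 112 + 7 = 119
  N = 62
  V = 204 − 4·119 − 4·62 = -520
Change in V: -520 − (-492) = -28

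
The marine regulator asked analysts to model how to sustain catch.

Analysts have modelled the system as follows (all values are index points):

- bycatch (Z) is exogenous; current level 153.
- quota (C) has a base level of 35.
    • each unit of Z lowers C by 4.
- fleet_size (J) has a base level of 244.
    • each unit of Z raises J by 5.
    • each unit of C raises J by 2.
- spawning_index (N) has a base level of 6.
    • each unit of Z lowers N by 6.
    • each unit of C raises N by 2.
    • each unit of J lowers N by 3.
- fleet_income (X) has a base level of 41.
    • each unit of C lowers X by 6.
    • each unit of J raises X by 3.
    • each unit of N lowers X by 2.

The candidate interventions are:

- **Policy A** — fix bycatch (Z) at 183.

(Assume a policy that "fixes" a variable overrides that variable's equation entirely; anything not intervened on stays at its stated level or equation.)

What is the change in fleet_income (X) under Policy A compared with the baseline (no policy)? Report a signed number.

750

Baseline:
  Z = 153
  C = 35 − 4·153 = -577
  J = 244 + 5·153 + 2·(-577) = -145
  N = 6 − 6·153 + 2·(-577) − 3·(-145) = -1631
  X = 41 − 6·(-577) + 3·(-145) − 2·(-1631) = 6330
Policy A (Z := 183):
  Z = 183
  C = 35 − 4·183 = -697
  J = 244 + 5·183 + 2·(-697) = -235
  N = 6 − 6·183 + 2·(-697) − 3·(-235) = -1781
  X = 41 − 6·(-697) + 3·(-235) − 2·(-1781) = 7080
Change in X: 7080 − 6330 = 750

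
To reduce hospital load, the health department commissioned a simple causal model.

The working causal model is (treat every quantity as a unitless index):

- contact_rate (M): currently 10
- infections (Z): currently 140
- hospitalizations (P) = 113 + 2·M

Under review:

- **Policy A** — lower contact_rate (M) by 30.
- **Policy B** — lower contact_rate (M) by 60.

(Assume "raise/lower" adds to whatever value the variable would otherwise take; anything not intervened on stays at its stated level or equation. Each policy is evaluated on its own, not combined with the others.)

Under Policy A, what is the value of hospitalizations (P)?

Policy A (M − 30):
  M = 10 − 30 = -20
  P = 113 + 2·(-20) = 73

73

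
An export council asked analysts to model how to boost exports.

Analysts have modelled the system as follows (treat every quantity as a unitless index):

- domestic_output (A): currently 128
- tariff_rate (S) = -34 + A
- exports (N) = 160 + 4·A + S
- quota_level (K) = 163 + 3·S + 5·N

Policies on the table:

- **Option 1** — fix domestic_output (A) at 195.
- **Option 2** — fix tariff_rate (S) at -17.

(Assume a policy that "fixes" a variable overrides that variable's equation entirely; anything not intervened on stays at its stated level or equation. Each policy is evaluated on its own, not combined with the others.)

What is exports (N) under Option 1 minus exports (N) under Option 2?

Option 1 (A := 195):
  A = 195
  S = -34 + 195 = 161
  N = 160 + 4·195 + 161 = 1101
Option 2 (S := -17):
  A = 128
  S = -17
  N = 160 + 4·128 + (-17) = 655
N: 1101 − 655 = 446

446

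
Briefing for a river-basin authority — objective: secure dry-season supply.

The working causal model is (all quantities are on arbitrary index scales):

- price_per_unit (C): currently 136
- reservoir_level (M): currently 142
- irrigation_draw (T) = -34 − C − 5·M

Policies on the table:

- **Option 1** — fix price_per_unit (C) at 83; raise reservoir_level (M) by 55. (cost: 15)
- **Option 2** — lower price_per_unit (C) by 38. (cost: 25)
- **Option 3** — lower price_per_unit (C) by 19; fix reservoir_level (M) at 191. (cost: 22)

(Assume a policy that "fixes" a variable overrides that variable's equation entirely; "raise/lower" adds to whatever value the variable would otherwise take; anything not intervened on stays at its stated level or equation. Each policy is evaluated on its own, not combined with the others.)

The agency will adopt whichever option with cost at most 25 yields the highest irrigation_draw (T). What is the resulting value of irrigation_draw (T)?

-842

Option 1 (C := 83, M + 55):
  C = 83
  M = 142 + 55 = 197
  T = -34 − 83 − 5·197 = -1102
Option 2 (C − 38):
  C = 136 − 38 = 98
  M = 142
  T = -34 − 98 − 5·142 = -842
Option 3 (C − 19, M := 191):
  C = 136 − 19 = 117
  M = 191
  T = -34 − 117 − 5·191 = -1106
Comparing — Option 1: T=-1102, Option 2: T=-842, Option 3: T=-1106. Highest is -842 (Option 2).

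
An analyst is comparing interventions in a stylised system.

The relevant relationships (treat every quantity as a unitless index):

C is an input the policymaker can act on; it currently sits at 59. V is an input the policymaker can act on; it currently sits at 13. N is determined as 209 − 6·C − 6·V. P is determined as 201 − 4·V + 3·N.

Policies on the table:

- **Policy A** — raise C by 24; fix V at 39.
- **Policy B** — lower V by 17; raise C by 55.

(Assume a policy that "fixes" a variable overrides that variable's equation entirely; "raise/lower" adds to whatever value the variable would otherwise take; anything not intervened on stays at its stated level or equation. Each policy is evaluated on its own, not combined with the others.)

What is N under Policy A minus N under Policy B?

Policy A (C + 24, V := 39):
  C = 59 + 24 = 83
  V = 39
  N = 209 − 6·83 − 6·39 = -523
Policy B (V − 17, C + 55):
  C = 59 + 55 = 114
  V = 13 − 17 = -4
  N = 209 − 6·114 − 6·(-4) = -451
N: -523 − (-451) = -72

-72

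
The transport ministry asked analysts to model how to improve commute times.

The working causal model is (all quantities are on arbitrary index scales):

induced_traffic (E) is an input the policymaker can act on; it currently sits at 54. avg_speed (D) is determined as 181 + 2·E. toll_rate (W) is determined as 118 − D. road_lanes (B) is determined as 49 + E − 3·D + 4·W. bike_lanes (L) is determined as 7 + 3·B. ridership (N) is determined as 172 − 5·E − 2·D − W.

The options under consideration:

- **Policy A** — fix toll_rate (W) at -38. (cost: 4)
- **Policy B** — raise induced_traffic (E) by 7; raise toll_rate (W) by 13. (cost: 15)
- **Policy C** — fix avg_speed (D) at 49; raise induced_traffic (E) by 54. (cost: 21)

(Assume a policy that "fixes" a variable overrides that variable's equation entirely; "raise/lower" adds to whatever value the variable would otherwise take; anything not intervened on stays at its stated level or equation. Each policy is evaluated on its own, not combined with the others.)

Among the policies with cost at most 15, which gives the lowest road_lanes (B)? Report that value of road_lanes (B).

-1487

Policy A (W := -38):
  E = 54
  D = 181 + 2·54 = 289
  W = -38
  B = 49 + 54 − 3·289 + 4·(-38) = -916
Policy B (E + 7, W + 13):
  E = 54 + 7 = 61
  D = 181 + 2·61 = 303
  W = 118 − 303 (+13 from intervention) = -172
  B = 49 + 61 − 3·303 + 4·(-172) = -1487
Comparing — Policy A: B=-916, Policy B: B=-1487. Lowest is -1487 (Policy B).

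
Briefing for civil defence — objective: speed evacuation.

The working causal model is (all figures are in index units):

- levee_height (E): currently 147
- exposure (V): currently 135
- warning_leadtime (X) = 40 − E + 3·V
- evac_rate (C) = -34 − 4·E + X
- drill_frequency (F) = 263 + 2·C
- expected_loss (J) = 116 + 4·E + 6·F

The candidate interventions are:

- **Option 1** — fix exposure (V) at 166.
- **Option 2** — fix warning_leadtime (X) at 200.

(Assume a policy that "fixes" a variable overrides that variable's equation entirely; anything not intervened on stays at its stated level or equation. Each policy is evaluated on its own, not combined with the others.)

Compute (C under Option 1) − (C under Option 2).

Option 1 (V := 166):
  E = 147
  V = 166
  X = 40 − 147 + 3·166 = 391
  C = -34 − 4·147 + 391 = -231
Option 2 (X := 200):
  E = 147
  V = 135
  X = 200
  C = -34 − 4·147 + 200 = -422
C: -231 − (-422) = 191

191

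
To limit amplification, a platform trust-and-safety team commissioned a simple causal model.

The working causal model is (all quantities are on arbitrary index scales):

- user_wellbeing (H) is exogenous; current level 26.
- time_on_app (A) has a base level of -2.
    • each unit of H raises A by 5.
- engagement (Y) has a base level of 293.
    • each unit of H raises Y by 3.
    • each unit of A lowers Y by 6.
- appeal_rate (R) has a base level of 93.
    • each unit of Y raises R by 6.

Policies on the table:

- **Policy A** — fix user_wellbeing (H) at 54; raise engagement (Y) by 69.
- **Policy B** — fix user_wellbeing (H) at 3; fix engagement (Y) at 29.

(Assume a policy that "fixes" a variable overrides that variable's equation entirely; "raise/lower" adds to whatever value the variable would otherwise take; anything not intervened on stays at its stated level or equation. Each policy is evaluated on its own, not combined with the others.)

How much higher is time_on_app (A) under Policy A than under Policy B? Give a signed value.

255

Policy A (H := 54, Y + 69):
  H = 54
  A = -2 + 5·54 = 268
Policy B (H := 3, Y := 29):
  H = 3
  A = -2 + 5·3 = 13
A: 268 − 13 = 255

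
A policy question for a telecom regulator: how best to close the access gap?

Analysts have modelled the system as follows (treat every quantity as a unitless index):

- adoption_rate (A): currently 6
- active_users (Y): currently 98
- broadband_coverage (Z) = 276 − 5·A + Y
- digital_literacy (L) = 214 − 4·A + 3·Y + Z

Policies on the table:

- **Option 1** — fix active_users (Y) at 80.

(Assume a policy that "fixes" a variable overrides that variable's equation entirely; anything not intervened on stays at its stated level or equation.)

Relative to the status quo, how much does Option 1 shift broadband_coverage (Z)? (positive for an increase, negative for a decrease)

-18

Baseline:
  A = 6
  Y = 98
  Z = 276 − 5·6 + 98 = 344
Option 1 (Y := 80):
  A = 6
  Y = 80
  Z = 276 − 5·6 + 80 = 326
Change in Z: 326 − 344 = -18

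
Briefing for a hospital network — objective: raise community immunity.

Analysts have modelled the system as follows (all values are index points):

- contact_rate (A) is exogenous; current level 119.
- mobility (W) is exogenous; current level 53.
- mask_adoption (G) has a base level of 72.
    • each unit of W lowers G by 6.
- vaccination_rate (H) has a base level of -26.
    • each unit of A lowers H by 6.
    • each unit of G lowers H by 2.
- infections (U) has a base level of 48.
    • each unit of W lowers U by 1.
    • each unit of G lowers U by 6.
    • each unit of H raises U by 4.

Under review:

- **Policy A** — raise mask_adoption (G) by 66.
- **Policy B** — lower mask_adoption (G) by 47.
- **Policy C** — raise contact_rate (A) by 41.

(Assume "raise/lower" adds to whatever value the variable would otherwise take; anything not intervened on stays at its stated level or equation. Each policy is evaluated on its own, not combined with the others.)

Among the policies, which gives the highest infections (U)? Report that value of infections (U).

1137

Policy A (G + 66):
  A = 119
  W = 53
  G = 72 − 6·53 (+66 from intervention) = -180
  H = -26 − 6·119 − 2·(-180) = -380
  U = 48 − 53 − 6·(-180) + 4·(-380) = -445
Policy B (G − 47):
  A = 119
  W = 53
  G = 72 − 6·53 (−47 from intervention) = -293
  H = -26 − 6·119 − 2·(-293) = -154
  U = 48 − 53 − 6·(-293) + 4·(-154) = 1137
Policy C (A + 41):
  A = 119 + 41 = 160
  W = 53
  G = 72 − 6·53 = -246
  H = -26 − 6·160 − 2·(-246) = -494
  U = 48 − 53 − 6·(-246) + 4·(-494) = -505
Comparing — Policy A: U=-445, Policy B: U=1137, Policy C: U=-505. Highest is 1137 (Policy B).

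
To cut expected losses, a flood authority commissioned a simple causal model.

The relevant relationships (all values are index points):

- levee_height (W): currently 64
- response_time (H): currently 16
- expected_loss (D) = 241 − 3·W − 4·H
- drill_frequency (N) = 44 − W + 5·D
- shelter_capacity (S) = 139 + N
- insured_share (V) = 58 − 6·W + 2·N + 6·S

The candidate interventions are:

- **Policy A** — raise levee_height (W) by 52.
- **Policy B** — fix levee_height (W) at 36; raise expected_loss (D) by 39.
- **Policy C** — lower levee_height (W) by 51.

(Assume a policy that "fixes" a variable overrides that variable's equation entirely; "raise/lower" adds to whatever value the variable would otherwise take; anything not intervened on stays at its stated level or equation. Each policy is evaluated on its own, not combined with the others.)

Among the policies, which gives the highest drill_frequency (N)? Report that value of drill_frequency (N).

Policy A (W + 52):
  W = 64 + 52 = 116
  H = 16
  D = 241 − 3·116 − 4·16 = -171
  N = 44 − 116 + 5·(-171) = -927
Policy B (W := 36, D + 39):
  W = 36
  H = 16
  D = 241 − 3·36 − 4·16 (+39 from intervention) = 108
  N = 44 − 36 + 5·108 = 548
Policy C (W − 51):
  W = 64 − 51 = 13
  H = 16
  D = 241 − 3·13 − 4·16 = 138
  N = 44 − 13 + 5·138 = 721
Comparing — Policy A: N=-927, Policy B: N=548, Policy C: N=721. Highest is 721 (Policy C).

721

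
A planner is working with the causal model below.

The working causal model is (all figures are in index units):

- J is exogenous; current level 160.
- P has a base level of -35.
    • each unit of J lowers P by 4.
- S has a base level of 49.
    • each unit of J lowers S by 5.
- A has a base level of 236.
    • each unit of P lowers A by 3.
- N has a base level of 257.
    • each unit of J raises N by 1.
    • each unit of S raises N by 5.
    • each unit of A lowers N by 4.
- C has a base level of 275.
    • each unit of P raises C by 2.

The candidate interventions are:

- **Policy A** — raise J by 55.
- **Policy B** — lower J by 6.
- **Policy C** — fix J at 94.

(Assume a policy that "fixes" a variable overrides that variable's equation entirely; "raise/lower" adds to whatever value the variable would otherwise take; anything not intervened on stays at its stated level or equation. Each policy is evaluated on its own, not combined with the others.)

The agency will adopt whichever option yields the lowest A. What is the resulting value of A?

1469

Policy A (J + 55):
  J = 160 + 55 = 215
  P = -35 − 4·215 = -895
  A = 236 − 3·(-895) = 2921
Policy B (J − 6):
  J = 160 − 6 = 154
  P = -35 − 4·154 = -651
  A = 236 − 3·(-651) = 2189
Policy C (J := 94):
  J = 94
  P = -35 − 4·94 = -411
  A = 236 − 3·(-411) = 1469
Comparing — Policy A: A=2921, Policy B: A=2189, Policy C: A=1469. Lowest is 1469 (Policy C).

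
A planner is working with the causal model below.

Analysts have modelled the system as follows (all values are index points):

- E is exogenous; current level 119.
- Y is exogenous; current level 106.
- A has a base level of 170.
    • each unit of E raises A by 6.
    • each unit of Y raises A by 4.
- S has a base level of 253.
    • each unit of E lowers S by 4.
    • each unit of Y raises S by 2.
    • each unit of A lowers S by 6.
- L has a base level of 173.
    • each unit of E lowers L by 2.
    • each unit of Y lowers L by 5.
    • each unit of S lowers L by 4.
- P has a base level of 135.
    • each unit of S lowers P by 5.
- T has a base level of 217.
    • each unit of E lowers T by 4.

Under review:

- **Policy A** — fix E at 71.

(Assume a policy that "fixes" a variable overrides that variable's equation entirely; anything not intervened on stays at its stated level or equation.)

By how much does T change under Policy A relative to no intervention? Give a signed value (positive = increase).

Baseline:
  E = 119
  T = 217 − 4·119 = -259
Policy A (E := 71):
  E = 71
  T = 217 − 4·71 = -67
Change in T: -67 − (-259) = 192

192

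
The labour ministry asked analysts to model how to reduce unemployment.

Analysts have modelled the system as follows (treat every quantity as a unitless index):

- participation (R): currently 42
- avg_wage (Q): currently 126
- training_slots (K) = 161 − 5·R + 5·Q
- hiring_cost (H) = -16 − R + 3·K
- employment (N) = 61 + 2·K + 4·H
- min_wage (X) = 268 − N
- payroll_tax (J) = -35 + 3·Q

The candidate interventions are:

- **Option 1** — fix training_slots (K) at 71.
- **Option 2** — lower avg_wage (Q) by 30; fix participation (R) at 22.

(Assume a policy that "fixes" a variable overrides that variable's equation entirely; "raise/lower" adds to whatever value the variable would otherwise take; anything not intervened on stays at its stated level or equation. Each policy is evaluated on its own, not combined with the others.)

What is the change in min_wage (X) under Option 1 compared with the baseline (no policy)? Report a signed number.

Baseline:
  R = 42
  Q = 126
  K = 161 − 5·42 + 5·126 = 581
  H = -16 − 42 + 3·581 = 1685
  N = 61 + 2·581 + 4·1685 = 7963
  X = 268 − 7963 = -7695
Option 1 (K := 71):
  R = 42
  Q = 126
  K = 71
  H = -16 − 42 + 3·71 = 155
  N = 61 + 2·71 + 4·155 = 823
  X = 268 − 823 = -555
Change in X: -555 − (-7695) = 7140

7140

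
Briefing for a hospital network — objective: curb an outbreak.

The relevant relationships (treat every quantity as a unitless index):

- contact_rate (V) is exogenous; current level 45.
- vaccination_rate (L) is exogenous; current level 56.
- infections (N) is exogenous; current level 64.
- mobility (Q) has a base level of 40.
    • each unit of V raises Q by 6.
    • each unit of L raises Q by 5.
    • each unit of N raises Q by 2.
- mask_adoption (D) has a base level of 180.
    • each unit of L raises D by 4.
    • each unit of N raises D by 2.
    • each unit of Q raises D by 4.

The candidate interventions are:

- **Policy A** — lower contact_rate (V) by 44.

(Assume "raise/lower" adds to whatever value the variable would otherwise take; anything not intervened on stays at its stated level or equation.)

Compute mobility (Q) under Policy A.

454

Policy A (V − 44):
  V = 45 − 44 = 1
  L = 56
  N = 64
  Q = 40 + 6·1 + 5·56 + 2·64 = 454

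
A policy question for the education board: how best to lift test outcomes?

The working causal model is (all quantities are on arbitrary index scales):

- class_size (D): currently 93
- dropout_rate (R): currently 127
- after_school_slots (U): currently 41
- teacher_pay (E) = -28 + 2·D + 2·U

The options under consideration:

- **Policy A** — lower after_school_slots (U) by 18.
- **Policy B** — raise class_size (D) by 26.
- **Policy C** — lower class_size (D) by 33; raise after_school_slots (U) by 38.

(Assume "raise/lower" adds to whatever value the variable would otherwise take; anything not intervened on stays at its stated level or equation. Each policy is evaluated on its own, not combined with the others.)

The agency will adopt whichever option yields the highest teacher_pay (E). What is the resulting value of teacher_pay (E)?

292

Policy A (U − 18):
  D = 93
  U = 41 − 18 = 23
  E = -28 + 2·93 + 2·23 = 204
Policy B (D + 26):
  D = 93 + 26 = 119
  U = 41
  E = -28 + 2·119 + 2·41 = 292
Policy C (D − 33, U + 38):
  D = 93 − 33 = 60
  U = 41 + 38 = 79
  E = -28 + 2·60 + 2·79 = 250
Comparing — Policy A: E=204, Policy B: E=292, Policy C: E=250. Highest is 292 (Policy B).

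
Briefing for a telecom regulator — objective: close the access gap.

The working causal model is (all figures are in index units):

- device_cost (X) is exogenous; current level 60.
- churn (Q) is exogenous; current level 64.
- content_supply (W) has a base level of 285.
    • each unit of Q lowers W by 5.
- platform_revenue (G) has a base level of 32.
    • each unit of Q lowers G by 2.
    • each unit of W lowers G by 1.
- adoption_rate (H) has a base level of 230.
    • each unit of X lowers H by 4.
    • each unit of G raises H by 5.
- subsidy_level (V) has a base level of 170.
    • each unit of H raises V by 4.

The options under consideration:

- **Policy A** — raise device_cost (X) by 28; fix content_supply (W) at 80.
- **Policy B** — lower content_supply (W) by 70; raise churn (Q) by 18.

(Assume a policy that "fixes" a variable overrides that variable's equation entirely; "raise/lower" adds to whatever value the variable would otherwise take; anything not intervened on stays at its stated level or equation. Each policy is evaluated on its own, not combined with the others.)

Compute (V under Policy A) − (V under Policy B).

-5228

Policy A (X + 28, W := 80):
  X = 60 + 28 = 88
  Q = 64
  W = 80
  G = 32 − 2·64 − 80 = -176
  H = 230 − 4·88 + 5·(-176) = -1002
  V = 170 + 4·(-1002) = -3838
Policy B (W − 70, Q + 18):
  X = 60
  Q = 64 + 18 = 82
  W = 285 − 5·82 (−70 from intervention) = -195
  G = 32 − 2·82 − (-195) = 63
  H = 230 − 4·60 + 5·63 = 305
  V = 170 + 4·305 = 1390
V: -3838 − 1390 = -5228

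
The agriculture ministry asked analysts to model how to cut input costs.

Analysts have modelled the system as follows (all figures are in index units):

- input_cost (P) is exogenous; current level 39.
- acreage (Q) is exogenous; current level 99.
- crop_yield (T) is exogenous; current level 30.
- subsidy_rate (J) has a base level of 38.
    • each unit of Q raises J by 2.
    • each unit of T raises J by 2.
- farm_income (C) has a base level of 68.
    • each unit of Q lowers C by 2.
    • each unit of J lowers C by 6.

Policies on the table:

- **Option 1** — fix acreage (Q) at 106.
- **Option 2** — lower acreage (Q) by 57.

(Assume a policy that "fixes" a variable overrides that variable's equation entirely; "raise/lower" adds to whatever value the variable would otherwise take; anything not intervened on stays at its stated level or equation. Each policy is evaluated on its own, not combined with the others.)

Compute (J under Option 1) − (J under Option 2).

128

Option 1 (Q := 106):
  Q = 106
  T = 30
  J = 38 + 2·106 + 2·30 = 310
Option 2 (Q − 57):
  Q = 99 − 57 = 42
  T = 30
  J = 38 + 2·42 + 2·30 = 182
J: 310 − 182 = 128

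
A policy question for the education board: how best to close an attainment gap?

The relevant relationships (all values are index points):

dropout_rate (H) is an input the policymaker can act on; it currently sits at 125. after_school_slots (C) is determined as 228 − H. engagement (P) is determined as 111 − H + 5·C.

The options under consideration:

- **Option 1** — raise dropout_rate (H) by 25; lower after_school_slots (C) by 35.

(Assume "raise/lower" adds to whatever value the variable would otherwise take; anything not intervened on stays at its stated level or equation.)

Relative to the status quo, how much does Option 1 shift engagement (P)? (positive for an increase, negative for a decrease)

Baseline:
  H = 125
  C = 228 − 125 = 103
  P = 111 − 125 + 5·103 = 501
Option 1 (H + 25, C − 35):
  H = 125 + 25 = 150
  C = 228 − 150 (−35 from intervention) = 43
  P = 111 − 150 + 5·43 = 176
Change in P: 176 − 501 = -325

-325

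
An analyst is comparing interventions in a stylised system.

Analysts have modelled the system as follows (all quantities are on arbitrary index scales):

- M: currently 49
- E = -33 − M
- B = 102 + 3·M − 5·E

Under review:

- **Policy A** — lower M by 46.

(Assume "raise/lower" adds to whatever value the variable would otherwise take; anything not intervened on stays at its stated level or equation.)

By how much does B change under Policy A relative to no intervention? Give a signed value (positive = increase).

-368

Baseline:
  M = 49
  E = -33 − 49 = -82
  B = 102 + 3·49 − 5·(-82) = 659
Policy A (M − 46):
  M = 49 − 46 = 3
  E = -33 − 3 = -36
  B = 102 + 3·3 − 5·(-36) = 291
Change in B: 291 − 659 = -368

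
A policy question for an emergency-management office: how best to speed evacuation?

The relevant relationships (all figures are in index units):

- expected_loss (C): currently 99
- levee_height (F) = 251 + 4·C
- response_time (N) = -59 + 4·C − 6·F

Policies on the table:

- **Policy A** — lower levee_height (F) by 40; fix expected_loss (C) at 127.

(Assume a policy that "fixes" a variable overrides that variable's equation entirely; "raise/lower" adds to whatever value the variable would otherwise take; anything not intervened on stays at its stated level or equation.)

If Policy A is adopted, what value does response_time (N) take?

-3865

Policy A (F − 40, C := 127):
  C = 127
  F = 251 + 4·127 (−40 from intervention) = 719
  N = -59 + 4·127 − 6·719 = -3865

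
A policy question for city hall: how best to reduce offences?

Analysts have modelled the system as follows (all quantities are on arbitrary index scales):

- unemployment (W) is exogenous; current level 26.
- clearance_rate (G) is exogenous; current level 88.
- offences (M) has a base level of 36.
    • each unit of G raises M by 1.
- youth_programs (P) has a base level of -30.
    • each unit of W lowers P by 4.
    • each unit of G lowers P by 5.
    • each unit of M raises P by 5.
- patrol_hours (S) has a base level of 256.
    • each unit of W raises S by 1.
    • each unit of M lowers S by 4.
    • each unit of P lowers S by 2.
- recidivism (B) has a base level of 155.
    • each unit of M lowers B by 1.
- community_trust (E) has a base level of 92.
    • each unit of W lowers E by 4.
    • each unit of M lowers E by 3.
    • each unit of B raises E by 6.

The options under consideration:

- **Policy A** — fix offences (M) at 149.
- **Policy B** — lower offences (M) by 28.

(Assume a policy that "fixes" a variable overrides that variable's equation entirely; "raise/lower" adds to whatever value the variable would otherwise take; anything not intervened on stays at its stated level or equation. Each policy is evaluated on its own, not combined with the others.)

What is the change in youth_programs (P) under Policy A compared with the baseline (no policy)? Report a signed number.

125

Baseline:
  W = 26
  G = 88
  M = 36 + 88 = 124
  P = -30 − 4·26 − 5·88 + 5·124 = 46
Policy A (M := 149):
  W = 26
  G = 88
  M = 149
  P = -30 − 4·26 − 5·88 + 5·149 = 171
Change in P: 171 − 46 = 125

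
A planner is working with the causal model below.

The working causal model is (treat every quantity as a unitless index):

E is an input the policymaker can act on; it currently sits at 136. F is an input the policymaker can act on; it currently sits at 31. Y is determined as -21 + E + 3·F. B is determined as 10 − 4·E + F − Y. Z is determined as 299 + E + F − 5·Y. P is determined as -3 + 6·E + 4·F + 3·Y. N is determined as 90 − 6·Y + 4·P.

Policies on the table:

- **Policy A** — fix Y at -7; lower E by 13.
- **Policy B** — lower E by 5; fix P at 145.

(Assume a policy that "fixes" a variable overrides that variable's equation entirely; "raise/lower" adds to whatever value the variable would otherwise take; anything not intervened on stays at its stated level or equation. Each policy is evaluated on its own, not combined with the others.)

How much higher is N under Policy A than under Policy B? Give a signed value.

4032

Policy A (Y := -7, E − 13):
  E = 136 − 13 = 123
  F = 31
  Y = -7
  P = -3 + 6·123 + 4·31 + 3·(-7) = 838
  N = 90 − 6·(-7) + 4·838 = 3484
Policy B (E − 5, P := 145):
  E = 136 − 5 = 131
  F = 31
  Y = -21 + 131 + 3·31 = 203
  P = 145
  N = 90 − 6·203 + 4·145 = -548
N: 3484 − (-548) = 4032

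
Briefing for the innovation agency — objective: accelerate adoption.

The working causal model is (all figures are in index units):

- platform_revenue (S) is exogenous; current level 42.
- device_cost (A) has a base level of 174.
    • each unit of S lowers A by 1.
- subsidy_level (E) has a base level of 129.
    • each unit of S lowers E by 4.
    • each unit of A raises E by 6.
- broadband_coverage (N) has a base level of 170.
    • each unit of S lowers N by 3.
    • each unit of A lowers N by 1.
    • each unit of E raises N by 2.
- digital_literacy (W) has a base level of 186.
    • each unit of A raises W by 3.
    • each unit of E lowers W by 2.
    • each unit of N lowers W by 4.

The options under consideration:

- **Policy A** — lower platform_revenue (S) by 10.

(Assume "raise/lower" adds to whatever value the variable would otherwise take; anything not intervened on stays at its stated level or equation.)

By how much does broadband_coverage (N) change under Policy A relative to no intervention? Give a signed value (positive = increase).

Baseline:
  S = 42
  A = 174 − 42 = 132
  E = 129 − 4·42 + 6·132 = 753
  N = 170 − 3·42 − 132 + 2·753 = 1418
Policy A (S − 10):
  S = 42 − 10 = 32
  A = 174 − 32 = 142
  E = 129 − 4·32 + 6·142 = 853
  N = 170 − 3·32 − 142 + 2·853 = 1638
Change in N: 1638 − 1418 = 220

220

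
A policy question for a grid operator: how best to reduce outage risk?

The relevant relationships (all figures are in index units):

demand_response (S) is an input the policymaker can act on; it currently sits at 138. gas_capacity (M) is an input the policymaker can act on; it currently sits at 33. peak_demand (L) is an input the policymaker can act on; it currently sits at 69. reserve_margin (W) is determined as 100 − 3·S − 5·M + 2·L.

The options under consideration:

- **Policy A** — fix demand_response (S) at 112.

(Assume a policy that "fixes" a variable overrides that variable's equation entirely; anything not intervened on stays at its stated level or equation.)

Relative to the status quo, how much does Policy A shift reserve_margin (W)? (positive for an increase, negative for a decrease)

78

Baseline:
  S = 138
  M = 33
  L = 69
  W = 100 − 3·138 − 5·33 + 2·69 = -341
Policy A (S := 112):
  S = 112
  M = 33
  L = 69
  W = 100 − 3·112 − 5·33 + 2·69 = -263
Change in W: -263 − (-341) = 78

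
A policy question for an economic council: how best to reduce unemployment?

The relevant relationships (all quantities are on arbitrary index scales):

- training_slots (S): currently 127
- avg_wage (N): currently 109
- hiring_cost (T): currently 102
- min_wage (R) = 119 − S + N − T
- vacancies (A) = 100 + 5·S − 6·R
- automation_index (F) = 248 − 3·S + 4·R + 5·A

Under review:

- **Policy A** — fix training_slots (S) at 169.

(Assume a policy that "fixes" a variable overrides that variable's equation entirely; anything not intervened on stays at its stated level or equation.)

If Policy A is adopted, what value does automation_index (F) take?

5584

Policy A (S := 169):
  S = 169
  N = 109
  T = 102
  R = 119 − 169 + 109 − 102 = -43
  A = 100 + 5·169 − 6·(-43) = 1203
  F = 248 − 3·169 + 4·(-43) + 5·1203 = 5584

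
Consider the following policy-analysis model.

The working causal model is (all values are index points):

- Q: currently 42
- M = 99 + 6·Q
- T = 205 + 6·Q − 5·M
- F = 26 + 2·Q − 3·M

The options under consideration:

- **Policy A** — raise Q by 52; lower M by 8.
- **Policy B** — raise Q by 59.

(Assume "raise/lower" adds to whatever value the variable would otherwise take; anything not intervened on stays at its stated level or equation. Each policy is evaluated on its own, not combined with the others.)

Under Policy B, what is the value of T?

Policy B (Q + 59):
  Q = 42 + 59 = 101
  M = 99 + 6·101 = 705
  T = 205 + 6·101 − 5·705 = -2714

-2714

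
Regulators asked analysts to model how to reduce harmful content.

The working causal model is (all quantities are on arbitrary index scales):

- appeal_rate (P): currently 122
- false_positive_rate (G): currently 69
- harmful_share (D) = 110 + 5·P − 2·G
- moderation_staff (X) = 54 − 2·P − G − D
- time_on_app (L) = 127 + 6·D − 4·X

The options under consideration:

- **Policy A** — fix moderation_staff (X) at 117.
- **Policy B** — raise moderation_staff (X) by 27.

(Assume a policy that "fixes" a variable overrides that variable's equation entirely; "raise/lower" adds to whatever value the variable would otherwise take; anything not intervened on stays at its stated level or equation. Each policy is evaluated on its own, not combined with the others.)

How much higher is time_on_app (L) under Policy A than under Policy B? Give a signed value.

-3724

Policy A (X := 117):
  P = 122
  G = 69
  D = 110 + 5·122 − 2·69 = 582
  X = 117
  L = 127 + 6·582 − 4·117 = 3151
Policy B (X + 27):
  P = 122
  G = 69
  D = 110 + 5·122 − 2·69 = 582
  X = 54 − 2·122 − 69 − 582 (+27 from intervention) = -814
  L = 127 + 6·582 − 4·(-814) = 6875
L: 3151 − 6875 = -3724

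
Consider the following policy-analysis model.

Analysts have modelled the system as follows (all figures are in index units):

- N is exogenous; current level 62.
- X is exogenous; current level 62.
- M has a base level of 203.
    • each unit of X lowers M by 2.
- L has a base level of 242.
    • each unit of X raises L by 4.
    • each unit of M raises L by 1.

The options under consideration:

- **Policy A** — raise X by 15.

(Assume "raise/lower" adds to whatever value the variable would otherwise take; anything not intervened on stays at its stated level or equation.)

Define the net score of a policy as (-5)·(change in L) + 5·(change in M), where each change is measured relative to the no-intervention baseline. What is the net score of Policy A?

Baseline:
  X = 62
  M = 203 − 2·62 = 79
  L = 242 + 4·62 + 79 = 569
Policy A (X + 15):
  X = 62 + 15 = 77
  M = 203 − 2·77 = 49
  L = 242 + 4·77 + 49 = 599
ΔL = 599 − 569 = 30; ΔM = 49 − 79 = -30
Score = (-5)·30 + 5·(-30) = -300

-300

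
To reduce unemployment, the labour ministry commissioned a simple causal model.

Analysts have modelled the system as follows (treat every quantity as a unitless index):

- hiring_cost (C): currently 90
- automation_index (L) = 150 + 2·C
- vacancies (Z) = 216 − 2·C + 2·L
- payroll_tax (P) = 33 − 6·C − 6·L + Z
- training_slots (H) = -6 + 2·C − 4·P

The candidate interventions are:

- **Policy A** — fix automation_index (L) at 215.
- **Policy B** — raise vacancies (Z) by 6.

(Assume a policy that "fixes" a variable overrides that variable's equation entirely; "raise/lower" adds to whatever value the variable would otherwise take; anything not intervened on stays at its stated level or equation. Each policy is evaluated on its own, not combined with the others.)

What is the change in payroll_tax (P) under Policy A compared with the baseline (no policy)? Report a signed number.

Baseline:
  C = 90
  L = 150 + 2·90 = 330
  Z = 216 − 2·90 + 2·330 = 696
  P = 33 − 6·90 − 6·330 + 696 = -1791
Policy A (L := 215):
  C = 90
  L = 215
  Z = 216 − 2·90 + 2·215 = 466
  P = 33 − 6·90 − 6·215 + 466 = -1331
Change in P: -1331 − (-1791) = 460

460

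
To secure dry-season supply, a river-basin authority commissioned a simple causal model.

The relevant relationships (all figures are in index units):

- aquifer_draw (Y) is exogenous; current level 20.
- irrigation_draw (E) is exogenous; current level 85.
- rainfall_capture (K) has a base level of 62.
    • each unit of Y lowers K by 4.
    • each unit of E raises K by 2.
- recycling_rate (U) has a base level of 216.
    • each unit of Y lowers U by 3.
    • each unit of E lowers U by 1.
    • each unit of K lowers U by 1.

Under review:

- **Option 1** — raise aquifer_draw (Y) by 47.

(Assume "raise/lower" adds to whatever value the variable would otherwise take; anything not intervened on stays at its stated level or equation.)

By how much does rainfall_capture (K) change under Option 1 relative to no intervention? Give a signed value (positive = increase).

-188

Baseline:
  Y = 20
  E = 85
  K = 62 − 4·20 + 2·85 = 152
Option 1 (Y + 47):
  Y = 20 + 47 = 67
  E = 85
  K = 62 − 4·67 + 2·85 = -36
Change in K: -36 − 152 = -188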